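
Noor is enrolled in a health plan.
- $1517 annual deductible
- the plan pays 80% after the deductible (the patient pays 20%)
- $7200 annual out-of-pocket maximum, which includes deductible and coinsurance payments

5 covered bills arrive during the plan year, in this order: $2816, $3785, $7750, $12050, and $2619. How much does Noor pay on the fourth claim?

$2410

Claim 1 ($2816): $1517 finishes the deductible; $1299 goes to coinsurance; patient's 20% is $259.80. Patient pays $1776.80; OOP now $1776.80.
Claim 2 ($3785): deductible met; 20% of $3785 = $757. Patient owes $757 (running OOP $2533.80).
Claim 3 ($7750): 20% coinsurance on $7750 = $1550. Cost to patient: $1550. OOP to date $4083.80.
Claim 4 ($12050): deductible met; 20% of $12050 = $2410. Patient owes $2410 (running OOP $6493.80).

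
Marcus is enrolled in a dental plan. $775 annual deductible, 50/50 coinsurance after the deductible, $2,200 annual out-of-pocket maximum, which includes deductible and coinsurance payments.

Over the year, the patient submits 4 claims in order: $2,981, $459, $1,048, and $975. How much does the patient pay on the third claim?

Claim 1 ($2,981): deductible takes $775, $2,206 remains; patient's 50% is $1,103. Cost to patient: $1,878. OOP to date $1,878.
Claim 2 ($459): deductible met; 50% of $459 = $229.50. Cost to patient: $229.50. OOP to date $2,107.50.
Claim 3 ($1,048): deductible met; 50% of $1,048 = $524. That would push OOP to $2,631.50, over the $2,200 cap, so patient pays $2,200 − $2,107.50 = $92.50.

$92.50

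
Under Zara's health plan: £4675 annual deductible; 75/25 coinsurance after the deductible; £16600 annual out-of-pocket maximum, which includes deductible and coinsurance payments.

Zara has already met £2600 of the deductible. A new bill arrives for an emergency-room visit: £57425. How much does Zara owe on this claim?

£14000

Deductible still to meet: £4675 − £2600 = £2075.
That leaves £57425 − £2075 = £55350 for coinsurance.
Coinsurance: £55350 × 25% = £13837.50.
That puts the patient's cost at £2075 + £13837.50 = £15912.50 before any cap.
That would bring total out-of-pocket to £18512.50, past the £16600 cap. The patient is capped at £16600 − £2600 = £14000 on this claim.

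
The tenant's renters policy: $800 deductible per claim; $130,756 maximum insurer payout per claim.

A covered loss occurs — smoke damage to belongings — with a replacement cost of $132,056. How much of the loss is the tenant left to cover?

Subtract the deductible: $132,056 − $800 = $131,256.
$131,256 exceeds the $130,756 limit, so the insurer pays the limit: $130,756.
The tenant bears the rest of the original loss: $132,056 − $130,756 = $1,300.

$1,300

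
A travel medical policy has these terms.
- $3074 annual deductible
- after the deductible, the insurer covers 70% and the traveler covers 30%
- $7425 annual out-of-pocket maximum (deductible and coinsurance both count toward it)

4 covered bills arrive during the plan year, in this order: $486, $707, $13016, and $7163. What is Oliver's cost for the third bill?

Claim 1 — $486: fully absorbed by the deductible. Traveler pays $486; OOP now $486.
Claim 2 — $707: all of it applies to the deductible. Cost to traveler: $707. OOP to date $1193.
Claim 3 — $13016: deductible takes $1881, $11135 remains; traveler's 30% is $3340.50. Traveler owes $5221.50 (running OOP $6414.50).

$5221.50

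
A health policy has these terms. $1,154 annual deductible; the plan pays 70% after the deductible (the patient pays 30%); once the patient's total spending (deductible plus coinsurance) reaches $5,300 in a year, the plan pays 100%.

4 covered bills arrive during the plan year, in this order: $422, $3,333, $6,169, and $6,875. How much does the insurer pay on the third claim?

Bill 1, $422: fully absorbed by the deductible. Patient owes $422 (running OOP $422). Plan pays $422 − $422 = $0.
Bill 2, $3,333: $732 to deductible, leaving $2,601; patient's 30% is $780.30. Cost to patient: $1,512.30. OOP to date $1,934.30. Plan pays $3,333 − $1,512.30 = $1,820.70.
Bill 3, $6,169: 30% coinsurance on $6,169 = $1,850.70. Patient pays $1,850.70; OOP now $3,785. Plan pays $6,169 − $1,850.70 = $4,318.30.

$4,318.30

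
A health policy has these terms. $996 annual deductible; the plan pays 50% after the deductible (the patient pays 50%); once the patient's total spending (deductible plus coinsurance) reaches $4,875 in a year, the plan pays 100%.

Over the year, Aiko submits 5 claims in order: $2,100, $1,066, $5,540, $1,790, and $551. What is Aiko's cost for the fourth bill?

$24

Claim 1 ($2,100): $996 to deductible, leaving $1,104; coinsurance $1,104 × 50% = $552. Cost to patient: $1,548. OOP to date $1,548.
Claim 2 ($1,066): 50% coinsurance on $1,066 = $533. Patient owes $533 (running OOP $2,081).
Claim 3 ($5,540): deductible already satisfied, so patient's share is 50% × $5,540 = $2,770. Patient owes $2,770 (running OOP $4,851).
Claim 4 ($1,790): 50% coinsurance on $1,790 = $895. That would push OOP to $5,746, over the $4,875 cap, so patient pays $4,875 − $4,851 = $24.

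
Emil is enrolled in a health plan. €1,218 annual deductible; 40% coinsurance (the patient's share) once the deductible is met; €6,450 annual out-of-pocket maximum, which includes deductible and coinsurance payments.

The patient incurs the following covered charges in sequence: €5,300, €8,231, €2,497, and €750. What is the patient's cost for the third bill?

#1 (€5,300): deductible takes €1,218, €4,082 remains; coinsurance €4,082 × 40% = €1,632.80. Patient pays €2,850.80; OOP now €2,850.80.
#2 (€8,231): deductible already satisfied, so patient's share is 40% × €8,231 = €3,292.40. Patient owes €3,292.40 (running OOP €6,143.20).
#3 (€2,497): deductible met; 40% of €2,497 = €998.80. That would push OOP to €7,142, over the €6,450 cap, so patient pays €6,450 − €6,143.20 = €306.80.

€306.80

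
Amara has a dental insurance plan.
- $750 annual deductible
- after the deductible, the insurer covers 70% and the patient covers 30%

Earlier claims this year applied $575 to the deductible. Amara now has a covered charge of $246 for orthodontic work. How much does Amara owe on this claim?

Deductible still to meet: $750 − $575 = $175.
The remaining $71 (= $246 − $175) moves to coinsurance.
30% of $71 = $21.30 falls to the patient.
So the patient owes $175 + $21.30 = $196.30.

$196.30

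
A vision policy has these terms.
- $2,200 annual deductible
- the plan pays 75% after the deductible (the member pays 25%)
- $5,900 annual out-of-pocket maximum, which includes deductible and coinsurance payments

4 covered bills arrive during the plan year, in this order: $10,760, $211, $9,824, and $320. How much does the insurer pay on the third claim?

$8,316.75

Claim 1 ($10,760): deductible takes $2,200, $8,560 remains; member's 25% is $2,140. Cost to member: $4,340. OOP to date $4,340. Insurer: $10,760 − $4,340 = $6,420.
Claim 2 ($211): deductible met; 25% of $211 = $52.75. Member owes $52.75 (running OOP $4,392.75). Plan pays $211 − $52.75 = $158.25.
Claim 3 ($9,824): 25% coinsurance on $9,824 = $2,456. Adding that to $4,392.75 gives $6,848.75, past the $5,900 cap; member pays only $5,900 − $4,392.75 = $1,507.25. Plan pays $9,824 − $1,507.25 = $8,316.75.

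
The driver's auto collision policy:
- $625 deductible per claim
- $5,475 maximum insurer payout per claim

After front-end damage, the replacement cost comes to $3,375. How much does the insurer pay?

$2,750

Less the $625 deductible: $3,375 − $625 = $2,750.
That's under the $5,475 cap, so the insurer reimburses the full $2,750.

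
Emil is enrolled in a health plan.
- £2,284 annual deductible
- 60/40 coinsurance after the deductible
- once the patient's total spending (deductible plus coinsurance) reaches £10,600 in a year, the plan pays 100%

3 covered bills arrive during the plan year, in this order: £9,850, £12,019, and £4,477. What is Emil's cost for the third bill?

£482

Claim 1 — £9,850: £2,284 finishes the deductible; £7,566 goes to coinsurance; 40% of £7,566 = £3,026.40. Patient pays £5,310.40; OOP now £5,310.40.
Claim 2 — £12,019: 40% coinsurance on £12,019 = £4,807.60. Patient owes £4,807.60 (running OOP £10,118).
Claim 3 — £4,477: 40% coinsurance on £4,477 = £1,790.80. OOP would hit £11,908.80 > £10,600, so the cap limits the patient to £10,600 − £10,118 = £482.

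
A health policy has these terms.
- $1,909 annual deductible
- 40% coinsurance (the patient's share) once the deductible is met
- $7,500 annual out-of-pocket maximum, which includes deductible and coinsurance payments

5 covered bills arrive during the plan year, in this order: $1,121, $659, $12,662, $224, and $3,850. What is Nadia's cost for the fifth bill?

Claim 1 ($1,121): entire amount goes to the deductible. Cost to patient: $1,121. OOP to date $1,121.
Claim 2 ($659): all of it applies to the deductible. Patient owes $659 (running OOP $1,780).
Claim 3 ($12,662): $129 finishes the deductible; $12,533 goes to coinsurance; coinsurance $12,533 × 40% = $5,013.20. Patient owes $5,142.20 (running OOP $6,922.20).
Claim 4 ($224): deductible met; 40% of $224 = $89.60. Cost to patient: $89.60. OOP to date $7,011.80.
Claim 5 ($3,850): deductible already satisfied, so patient's share is 40% × $3,850 = $1,540. That would push OOP to $8,551.80, over the $7,500 cap, so patient pays $7,500 − $7,011.80 = $488.20.

$488.20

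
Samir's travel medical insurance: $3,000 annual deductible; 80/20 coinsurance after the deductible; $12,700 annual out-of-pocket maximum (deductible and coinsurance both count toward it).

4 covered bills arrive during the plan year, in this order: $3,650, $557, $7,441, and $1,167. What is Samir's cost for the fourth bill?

$233.40

#1 ($3,650): $3,000 to deductible, leaving $650; coinsurance $650 × 20% = $130. Cost to traveler: $3,130. OOP to date $3,130.
#2 ($557): deductible met; 20% of $557 = $111.40. Traveler pays $111.40; OOP now $3,241.40.
#3 ($7,441): deductible met; 20% of $7,441 = $1,488.20. Traveler owes $1,488.20 (running OOP $4,729.60).
#4 ($1,167): 20% coinsurance on $1,167 = $233.40. Traveler owes $233.40 (running OOP $4,963).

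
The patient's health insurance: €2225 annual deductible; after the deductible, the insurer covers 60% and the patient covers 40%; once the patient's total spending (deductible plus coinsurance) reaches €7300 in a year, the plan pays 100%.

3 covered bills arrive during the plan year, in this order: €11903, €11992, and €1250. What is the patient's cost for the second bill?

€1203.80

Claim 1 — €11903: deductible takes €2225, €9678 remains; patient's 40% is €3871.20. Cost to patient: €6096.20. OOP to date €6096.20.
Claim 2 — €11992: deductible met; 40% of €11992 = €4796.80. Adding that to €6096.20 gives €10893, past the €7300 cap; patient pays only €7300 − €6096.20 = €1203.80.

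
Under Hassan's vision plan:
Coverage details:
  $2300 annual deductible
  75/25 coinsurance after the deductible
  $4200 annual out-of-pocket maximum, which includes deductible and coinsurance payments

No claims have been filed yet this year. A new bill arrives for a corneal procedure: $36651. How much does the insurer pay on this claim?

The full $2300 deductible is still open; $2300 of this bill applies to it.
The remaining $34351 (= $36651 − $2300) moves to coinsurance.
Member's 25% share of $34351 is $8587.75.
Member responsibility before any cap: $2300 + $8587.75 = $10887.75.
Adding $10887.75 to the $0 already spent would give $10887.75, which exceeds the $4200 cap; the member pays just $4200 − $0 = $4200.
Insurer pays the balance: $36651 − $4200 = $32451.

$32451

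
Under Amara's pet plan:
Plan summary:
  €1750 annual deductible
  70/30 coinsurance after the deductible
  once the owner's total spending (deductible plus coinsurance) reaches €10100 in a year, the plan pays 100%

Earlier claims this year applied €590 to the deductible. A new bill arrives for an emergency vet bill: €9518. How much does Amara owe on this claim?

€3667.40

€590 of the €1750 deductible is already met, leaving €1160.
That leaves €9518 − €1160 = €8358 for coinsurance.
Coinsurance: €8358 × 30% = €2507.40.
That puts the owner's cost at €1160 + €2507.40 = €3667.40 before any cap.
Total out-of-pocket so far would be €590 + €3667.40 = €4257.40, below the €10100 cap — no reduction.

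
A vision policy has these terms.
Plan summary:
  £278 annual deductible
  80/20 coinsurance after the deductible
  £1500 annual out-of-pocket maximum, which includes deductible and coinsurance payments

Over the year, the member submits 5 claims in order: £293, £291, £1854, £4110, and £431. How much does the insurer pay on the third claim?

Claim 1 (£293): £278 finishes the deductible; £15 goes to coinsurance; coinsurance £15 × 20% = £3. Member owes £281 (running OOP £281). Insurer: £293 − £281 = £12.
Claim 2 (£291): deductible already satisfied, so member's share is 20% × £291 = £58.20. Member pays £58.20; OOP now £339.20. Insurer: £291 − £58.20 = £232.80.
Claim 3 (£1854): 20% coinsurance on £1854 = £370.80. Member owes £370.80 (running OOP £710). Plan pays £1854 − £370.80 = £1483.20.

£1483.20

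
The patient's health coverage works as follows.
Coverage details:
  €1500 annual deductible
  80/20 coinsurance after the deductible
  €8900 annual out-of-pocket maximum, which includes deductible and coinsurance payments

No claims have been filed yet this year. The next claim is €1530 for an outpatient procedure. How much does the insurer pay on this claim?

The full €1500 deductible is still open; €1500 of this bill applies to it.
After the €1500 deductible portion, €1530 − €1500 = €30 is subject to coinsurance.
20% of €30 = €6 falls to the patient.
That puts the patient's cost at €1500 + €6 = €1506 before any cap.
Total out-of-pocket so far would be €0 + €1506 = €1506, below the €8900 cap — no reduction.
The plan picks up €1530 − €1506 = €24.

€24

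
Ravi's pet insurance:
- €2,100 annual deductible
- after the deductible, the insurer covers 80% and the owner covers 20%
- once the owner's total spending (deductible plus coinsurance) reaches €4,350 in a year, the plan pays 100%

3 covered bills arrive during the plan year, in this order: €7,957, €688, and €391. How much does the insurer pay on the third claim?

€312.80

#1 (€7,957): deductible takes €2,100, €5,857 remains; coinsurance €5,857 × 20% = €1,171.40. Owner pays €3,271.40; OOP now €3,271.40. Plan pays €7,957 − €3,271.40 = €4,685.60.
#2 (€688): 20% coinsurance on €688 = €137.60. Owner pays €137.60; OOP now €3,409. Insurer: €688 − €137.60 = €550.40.
#3 (€391): deductible met; 20% of €391 = €78.20. Owner owes €78.20 (running OOP €3,487.20). Insurer: €391 − €78.20 = €312.80.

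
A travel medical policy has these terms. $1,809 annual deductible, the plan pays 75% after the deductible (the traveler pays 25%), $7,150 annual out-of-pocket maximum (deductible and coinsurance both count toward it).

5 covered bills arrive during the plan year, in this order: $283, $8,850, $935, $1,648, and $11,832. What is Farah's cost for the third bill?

$233.75

Claim 1 ($283): fully absorbed by the deductible. Cost to traveler: $283. OOP to date $283.
Claim 2 ($8,850): $1,526 to deductible, leaving $7,324; traveler's 25% is $1,831. Cost to traveler: $3,357. OOP to date $3,640.
Claim 3 ($935): 25% coinsurance on $935 = $233.75. Traveler pays $233.75; OOP now $3,873.75.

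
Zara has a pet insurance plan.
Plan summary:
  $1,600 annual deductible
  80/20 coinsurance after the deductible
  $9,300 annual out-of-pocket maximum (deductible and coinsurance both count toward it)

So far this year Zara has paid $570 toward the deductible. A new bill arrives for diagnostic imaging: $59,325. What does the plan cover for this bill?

$50,595

Deductible still to meet: $1,600 − $570 = $1,030.
The remaining $58,295 (= $59,325 − $1,030) moves to coinsurance.
Owner's 20% share of $58,295 is $11,659.
So the owner owes $1,030 + $11,659 = $12,689 before any cap.
Adding $12,689 to the $570 already spent would give $13,259, which exceeds the $9,300 cap; the owner pays just $9,300 − $570 = $8,730.
Insurer pays the balance: $59,325 − $8,730 = $50,595.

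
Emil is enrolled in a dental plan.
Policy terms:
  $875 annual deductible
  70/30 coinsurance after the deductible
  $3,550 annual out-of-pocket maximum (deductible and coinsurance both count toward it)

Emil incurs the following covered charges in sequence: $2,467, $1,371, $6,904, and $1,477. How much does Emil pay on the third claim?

$1,786.10

Claim 1 ($2,467): $875 to deductible, leaving $1,592; patient's 30% is $477.60. Cost to patient: $1,352.60. OOP to date $1,352.60.
Claim 2 ($1,371): 30% coinsurance on $1,371 = $411.30. Patient owes $411.30 (running OOP $1,763.90).
Claim 3 ($6,904): 30% coinsurance on $6,904 = $2,071.20. OOP would hit $3,835.10 > $3,550, so the cap limits the patient to $3,550 − $1,763.90 = $1,786.10.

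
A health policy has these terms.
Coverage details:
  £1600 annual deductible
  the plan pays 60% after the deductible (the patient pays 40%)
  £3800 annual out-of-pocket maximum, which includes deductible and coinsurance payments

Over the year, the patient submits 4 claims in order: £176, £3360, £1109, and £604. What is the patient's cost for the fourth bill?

Claim 1 (£176): entire amount goes to the deductible. Patient pays £176; OOP now £176.
Claim 2 (£3360): £1424 to deductible, leaving £1936; coinsurance £1936 × 40% = £774.40. Cost to patient: £2198.40. OOP to date £2374.40.
Claim 3 (£1109): deductible already satisfied, so patient's share is 40% × £1109 = £443.60. Patient owes £443.60 (running OOP £2818).
Claim 4 (£604): deductible already satisfied, so patient's share is 40% × £604 = £241.60. Patient owes £241.60 (running OOP £3059.60).

£241.60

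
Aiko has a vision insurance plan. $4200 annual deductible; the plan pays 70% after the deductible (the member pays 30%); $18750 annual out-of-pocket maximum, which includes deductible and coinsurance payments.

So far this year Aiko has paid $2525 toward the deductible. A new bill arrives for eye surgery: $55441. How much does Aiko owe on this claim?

Deductible still to meet: $4200 − $2525 = $1675.
The remaining $53766 (= $55441 − $1675) moves to coinsurance.
Member's 30% share of $53766 is $16129.80.
Member responsibility before any cap: $1675 + $16129.80 = $17804.80.
Adding $17804.80 to the $2525 already spent would give $20329.80, which exceeds the $18750 cap; the member pays just $18750 − $2525 = $16225.

$16225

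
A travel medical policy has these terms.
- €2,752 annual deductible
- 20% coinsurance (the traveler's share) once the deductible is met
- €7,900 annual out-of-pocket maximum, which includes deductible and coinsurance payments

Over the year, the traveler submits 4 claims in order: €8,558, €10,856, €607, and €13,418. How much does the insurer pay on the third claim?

Bill 1, €8,558: €2,752 to deductible, leaving €5,806; 20% of €5,806 = €1,161.20. Traveler pays €3,913.20; OOP now €3,913.20. Plan pays €8,558 − €3,913.20 = €4,644.80.
Bill 2, €10,856: deductible met; 20% of €10,856 = €2,171.20. Traveler owes €2,171.20 (running OOP €6,084.40). Plan pays €10,856 − €2,171.20 = €8,684.80.
Bill 3, €607: deductible met; 20% of €607 = €121.40. Traveler pays €121.40; OOP now €6,205.80. Plan pays €607 − €121.40 = €485.60.

€485.60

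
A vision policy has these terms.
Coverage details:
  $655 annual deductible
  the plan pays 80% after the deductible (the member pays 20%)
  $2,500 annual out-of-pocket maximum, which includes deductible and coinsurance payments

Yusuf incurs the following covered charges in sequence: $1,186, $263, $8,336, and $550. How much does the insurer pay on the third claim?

$6,668.80

Claim 1 ($1,186): deductible takes $655, $531 remains; member's 20% is $106.20. Member pays $761.20; OOP now $761.20. Plan pays $1,186 − $761.20 = $424.80.
Claim 2 ($263): 20% coinsurance on $263 = $52.60. Member pays $52.60; OOP now $813.80. Insurer: $263 − $52.60 = $210.40.
Claim 3 ($8,336): deductible already satisfied, so member's share is 20% × $8,336 = $1,667.20. Cost to member: $1,667.20. OOP to date $2,481. Insurer: $8,336 − $1,667.20 = $6,668.80.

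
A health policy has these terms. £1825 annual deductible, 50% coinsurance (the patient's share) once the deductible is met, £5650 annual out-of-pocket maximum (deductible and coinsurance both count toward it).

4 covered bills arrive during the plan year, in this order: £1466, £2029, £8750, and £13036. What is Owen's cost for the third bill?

£2990

Bill 1, £1466: fully absorbed by the deductible. Cost to patient: £1466. OOP to date £1466.
Bill 2, £2029: £359 to deductible, leaving £1670; coinsurance £1670 × 50% = £835. Patient owes £1194 (running OOP £2660).
Bill 3, £8750: deductible met; 50% of £8750 = £4375. Adding that to £2660 gives £7035, past the £5650 cap; patient pays only £5650 − £2660 = £2990.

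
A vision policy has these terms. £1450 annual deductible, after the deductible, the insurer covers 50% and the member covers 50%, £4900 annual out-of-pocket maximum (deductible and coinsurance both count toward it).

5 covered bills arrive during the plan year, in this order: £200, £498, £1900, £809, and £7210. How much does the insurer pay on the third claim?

£574

Claim 1 — £200: all of it applies to the deductible. Member pays £200; OOP now £200. Insurer: £200 − £200 = £0.
Claim 2 — £498: fully absorbed by the deductible. Member owes £498 (running OOP £698). Insurer: £498 − £498 = £0.
Claim 3 — £1900: £752 to deductible, leaving £1148; coinsurance £1148 × 50% = £574. Cost to member: £1326. OOP to date £2024. Plan pays £1900 − £1326 = £574.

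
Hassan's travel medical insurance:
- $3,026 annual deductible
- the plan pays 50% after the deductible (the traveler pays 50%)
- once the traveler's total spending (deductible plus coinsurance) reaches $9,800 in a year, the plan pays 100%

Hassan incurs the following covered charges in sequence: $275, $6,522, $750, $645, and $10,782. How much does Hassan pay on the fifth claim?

$4,191

Claim 1 — $275: entire amount goes to the deductible. Traveler owes $275 (running OOP $275).
Claim 2 — $6,522: deductible takes $2,751, $3,771 remains; traveler's 50% is $1,885.50. Traveler owes $4,636.50 (running OOP $4,911.50).
Claim 3 — $750: deductible met; 50% of $750 = $375. Traveler pays $375; OOP now $5,286.50.
Claim 4 — $645: deductible already satisfied, so traveler's share is 50% × $645 = $322.50. Traveler pays $322.50; OOP now $5,609.
Claim 5 — $10,782: deductible met; 50% of $10,782 = $5,391. OOP would hit $11,000 > $9,800, so the cap limits the traveler to $9,800 − $5,609 = $4,191.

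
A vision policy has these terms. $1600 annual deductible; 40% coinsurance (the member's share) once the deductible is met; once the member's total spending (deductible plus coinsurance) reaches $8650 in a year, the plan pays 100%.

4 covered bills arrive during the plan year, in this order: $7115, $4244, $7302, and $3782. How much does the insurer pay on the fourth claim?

$3556.40

#1 ($7115): $1600 finishes the deductible; $5515 goes to coinsurance; 40% of $5515 = $2206. Cost to member: $3806. OOP to date $3806. Insurer: $7115 − $3806 = $3309.
#2 ($4244): 40% coinsurance on $4244 = $1697.60. Member owes $1697.60 (running OOP $5503.60). Insurer: $4244 − $1697.60 = $2546.40.
#3 ($7302): 40% coinsurance on $7302 = $2920.80. Cost to member: $2920.80. OOP to date $8424.40. Plan pays $7302 − $2920.80 = $4381.20.
#4 ($3782): deductible met; 40% of $3782 = $1512.80. Adding that to $8424.40 gives $9937.20, past the $8650 cap; member pays only $8650 − $8424.40 = $225.60. Insurer: $3782 − $225.60 = $3556.40.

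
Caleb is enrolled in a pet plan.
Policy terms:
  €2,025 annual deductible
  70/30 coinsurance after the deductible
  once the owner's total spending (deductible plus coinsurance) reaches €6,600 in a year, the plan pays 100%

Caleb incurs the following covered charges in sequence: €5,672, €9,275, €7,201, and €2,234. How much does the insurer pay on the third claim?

€6,502.60

Bill 1, €5,672: €2,025 to deductible, leaving €3,647; owner's 30% is €1,094.10. Owner pays €3,119.10; OOP now €3,119.10. Plan pays €5,672 − €3,119.10 = €2,552.90.
Bill 2, €9,275: 30% coinsurance on €9,275 = €2,782.50. Owner pays €2,782.50; OOP now €5,901.60. Plan pays €9,275 − €2,782.50 = €6,492.50.
Bill 3, €7,201: 30% coinsurance on €7,201 = €2,160.30. Adding that to €5,901.60 gives €8,061.90, past the €6,600 cap; owner pays only €6,600 − €5,901.60 = €698.40. Insurer: €7,201 − €698.40 = €6,502.60.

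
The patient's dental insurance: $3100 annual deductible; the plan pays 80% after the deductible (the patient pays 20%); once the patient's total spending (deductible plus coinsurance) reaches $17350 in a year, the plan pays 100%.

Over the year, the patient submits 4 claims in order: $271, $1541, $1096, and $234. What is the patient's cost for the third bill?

$1096

Bill 1, $271: all of it applies to the deductible. Patient pays $271; OOP now $271.
Bill 2, $1541: entire amount goes to the deductible. Patient pays $1541; OOP now $1812.
Bill 3, $1096: all of it applies to the deductible. Patient owes $1096 (running OOP $2908).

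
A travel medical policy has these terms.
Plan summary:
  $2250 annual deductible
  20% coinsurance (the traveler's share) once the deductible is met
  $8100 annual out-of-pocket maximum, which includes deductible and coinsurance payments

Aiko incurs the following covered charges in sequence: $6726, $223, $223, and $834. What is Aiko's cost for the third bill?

$44.60

Claim 1 ($6726): $2250 finishes the deductible; $4476 goes to coinsurance; 20% of $4476 = $895.20. Cost to traveler: $3145.20. OOP to date $3145.20.
Claim 2 ($223): 20% coinsurance on $223 = $44.60. Cost to traveler: $44.60. OOP to date $3189.80.
Claim 3 ($223): deductible met; 20% of $223 = $44.60. Traveler pays $44.60; OOP now $3234.40.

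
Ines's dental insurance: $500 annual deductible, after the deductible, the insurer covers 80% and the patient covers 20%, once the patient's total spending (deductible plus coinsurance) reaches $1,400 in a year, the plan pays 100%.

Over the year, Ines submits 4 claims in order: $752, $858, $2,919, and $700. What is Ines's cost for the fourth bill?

$94.20

Bill 1, $752: $500 finishes the deductible; $252 goes to coinsurance; patient's 20% is $50.40. Patient pays $550.40; OOP now $550.40.
Bill 2, $858: deductible already satisfied, so patient's share is 20% × $858 = $171.60. Cost to patient: $171.60. OOP to date $722.
Bill 3, $2,919: 20% coinsurance on $2,919 = $583.80. Patient pays $583.80; OOP now $1,305.80.
Bill 4, $700: deductible already satisfied, so patient's share is 20% × $700 = $140. Adding that to $1,305.80 gives $1,445.80, past the $1,400 cap; patient pays only $1,400 − $1,305.80 = $94.20.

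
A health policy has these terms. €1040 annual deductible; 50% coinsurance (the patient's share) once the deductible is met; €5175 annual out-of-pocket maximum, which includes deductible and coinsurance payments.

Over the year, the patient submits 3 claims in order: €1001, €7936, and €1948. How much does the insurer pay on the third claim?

€1761.50

Claim 1 — €1001: all of it applies to the deductible. Patient owes €1001 (running OOP €1001). Plan pays €1001 − €1001 = €0.
Claim 2 — €7936: deductible takes €39, €7897 remains; 50% of €7897 = €3948.50. Patient pays €3987.50; OOP now €4988.50. Insurer: €7936 − €3987.50 = €3948.50.
Claim 3 — €1948: deductible met; 50% of €1948 = €974. OOP would hit €5962.50 > €5175, so the cap limits the patient to €5175 − €4988.50 = €186.50. Insurer: €1948 − €186.50 = €1761.50.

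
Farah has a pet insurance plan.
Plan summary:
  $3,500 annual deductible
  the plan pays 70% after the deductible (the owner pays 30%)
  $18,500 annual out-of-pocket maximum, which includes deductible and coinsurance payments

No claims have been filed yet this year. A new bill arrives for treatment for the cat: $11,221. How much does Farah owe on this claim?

The full $3,500 deductible is still open; $3,500 of this bill applies to it.
The remaining $7,721 (= $11,221 − $3,500) moves to coinsurance.
Owner's 30% share of $7,721 is $2,316.30.
So the owner owes $3,500 + $2,316.30 = $5,816.30 before any cap.
Cumulative spending $0 + $5,816.30 = $5,816.30 stays under the $18,500 maximum.

$5,816.30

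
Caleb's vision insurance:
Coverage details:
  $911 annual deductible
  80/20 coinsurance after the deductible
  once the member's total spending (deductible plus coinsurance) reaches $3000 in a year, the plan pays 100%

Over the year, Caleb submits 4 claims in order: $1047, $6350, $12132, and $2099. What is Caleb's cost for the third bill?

$791.80

Bill 1, $1047: $911 finishes the deductible; $136 goes to coinsurance; 20% of $136 = $27.20. Cost to member: $938.20. OOP to date $938.20.
Bill 2, $6350: 20% coinsurance on $6350 = $1270. Cost to member: $1270. OOP to date $2208.20.
Bill 3, $12132: deductible already satisfied, so member's share is 20% × $12132 = $2426.40. Adding that to $2208.20 gives $4634.60, past the $3000 cap; member pays only $3000 − $2208.20 = $791.80.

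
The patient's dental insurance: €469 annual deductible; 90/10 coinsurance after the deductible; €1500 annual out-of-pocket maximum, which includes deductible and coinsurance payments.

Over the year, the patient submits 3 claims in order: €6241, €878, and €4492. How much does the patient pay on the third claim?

Bill 1, €6241: deductible takes €469, €5772 remains; coinsurance €5772 × 10% = €577.20. Patient owes €1046.20 (running OOP €1046.20).
Bill 2, €878: deductible met; 10% of €878 = €87.80. Patient pays €87.80; OOP now €1134.
Bill 3, €4492: 10% coinsurance on €4492 = €449.20. That would push OOP to €1583.20, over the €1500 cap, so patient pays €1500 − €1134 = €366.

€366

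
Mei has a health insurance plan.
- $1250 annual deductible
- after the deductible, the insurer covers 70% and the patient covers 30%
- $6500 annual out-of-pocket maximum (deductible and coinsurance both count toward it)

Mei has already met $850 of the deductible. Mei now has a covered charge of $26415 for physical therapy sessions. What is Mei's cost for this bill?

$5650

Deductible still to meet: $1250 − $850 = $400.
That leaves $26415 − $400 = $26015 for coinsurance.
Coinsurance: $26015 × 30% = $7804.50.
That puts the patient's cost at $400 + $7804.50 = $8204.50 before any cap.
Year-to-date out-of-pocket would reach $850 + $8204.50 = $9054.50, above the $6500 maximum, so the patient pays only $6500 − $850 = $5650.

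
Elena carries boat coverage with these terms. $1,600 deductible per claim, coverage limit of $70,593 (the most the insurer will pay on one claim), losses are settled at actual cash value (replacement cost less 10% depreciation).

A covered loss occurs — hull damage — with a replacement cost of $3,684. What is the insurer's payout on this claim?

At 10% depreciation, ACV = $3,684 − $368.40 = $3,315.60.
Less the $1,600 deductible: $3,315.60 − $1,600 = $1,715.60.
$1,715.60 is within the $70,593 limit, so the insurer pays $1,715.60.

$1,715.60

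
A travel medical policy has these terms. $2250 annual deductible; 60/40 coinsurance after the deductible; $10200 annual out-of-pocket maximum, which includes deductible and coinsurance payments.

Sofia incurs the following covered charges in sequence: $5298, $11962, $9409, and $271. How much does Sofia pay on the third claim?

$1946

Bill 1, $5298: deductible takes $2250, $3048 remains; 40% of $3048 = $1219.20. Traveler pays $3469.20; OOP now $3469.20.
Bill 2, $11962: 40% coinsurance on $11962 = $4784.80. Cost to traveler: $4784.80. OOP to date $8254.
Bill 3, $9409: deductible met; 40% of $9409 = $3763.60. That would push OOP to $12017.60, over the $10200 cap, so traveler pays $10200 − $8254 = $1946.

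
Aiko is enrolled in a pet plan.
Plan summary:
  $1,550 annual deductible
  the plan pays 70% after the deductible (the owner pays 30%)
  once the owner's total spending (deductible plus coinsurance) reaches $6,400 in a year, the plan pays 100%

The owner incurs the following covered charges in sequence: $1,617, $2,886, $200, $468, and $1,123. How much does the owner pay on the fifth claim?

Claim 1 — $1,617: $1,550 finishes the deductible; $67 goes to coinsurance; owner's 30% is $20.10. Owner pays $1,570.10; OOP now $1,570.10.
Claim 2 — $2,886: deductible already satisfied, so owner's share is 30% × $2,886 = $865.80. Cost to owner: $865.80. OOP to date $2,435.90.
Claim 3 — $200: 30% coinsurance on $200 = $60. Cost to owner: $60. OOP to date $2,495.90.
Claim 4 — $468: deductible already satisfied, so owner's share is 30% × $468 = $140.40. Cost to owner: $140.40. OOP to date $2,636.30.
Claim 5 — $1,123: deductible met; 30% of $1,123 = $336.90. Owner owes $336.90 (running OOP $2,973.20).

$336.90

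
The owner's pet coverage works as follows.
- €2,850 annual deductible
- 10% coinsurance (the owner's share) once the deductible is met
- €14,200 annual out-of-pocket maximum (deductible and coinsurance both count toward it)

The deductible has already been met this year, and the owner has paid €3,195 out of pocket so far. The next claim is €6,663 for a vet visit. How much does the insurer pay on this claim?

The deductible is already satisfied, so the full bill goes to coinsurance.
Owner's 10% share of €6,663 is €666.30.
Total out-of-pocket so far would be €3,195 + €666.30 = €3,861.30, below the €14,200 cap — no reduction.
Insurer pays the balance: €6,663 − €666.30 = €5,996.70.

€5,996.70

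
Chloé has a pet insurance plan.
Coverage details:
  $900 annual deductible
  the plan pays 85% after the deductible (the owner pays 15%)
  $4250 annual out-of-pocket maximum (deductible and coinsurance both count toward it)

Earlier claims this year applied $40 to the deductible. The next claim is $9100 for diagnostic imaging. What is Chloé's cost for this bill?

$2096

$40 of the $900 deductible is already met, leaving $860.
The remaining $8240 (= $9100 − $860) moves to coinsurance.
Coinsurance: $8240 × 15% = $1236.
So the owner owes $860 + $1236 = $2096 before any cap.
Cumulative spending $40 + $2096 = $2136 stays under the $4250 maximum.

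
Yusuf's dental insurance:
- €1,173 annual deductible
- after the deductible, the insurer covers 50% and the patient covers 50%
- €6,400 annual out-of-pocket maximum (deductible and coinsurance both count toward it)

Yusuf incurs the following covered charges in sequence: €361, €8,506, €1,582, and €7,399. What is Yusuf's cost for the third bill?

€791

Claim 1 (€361): all of it applies to the deductible. Patient owes €361 (running OOP €361).
Claim 2 (€8,506): €812 finishes the deductible; €7,694 goes to coinsurance; coinsurance €7,694 × 50% = €3,847. Patient pays €4,659; OOP now €5,020.
Claim 3 (€1,582): 50% coinsurance on €1,582 = €791. Patient owes €791 (running OOP €5,811).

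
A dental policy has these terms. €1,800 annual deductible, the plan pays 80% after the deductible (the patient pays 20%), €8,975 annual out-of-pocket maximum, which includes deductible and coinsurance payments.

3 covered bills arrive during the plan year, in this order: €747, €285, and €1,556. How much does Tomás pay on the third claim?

#1 (€747): all of it applies to the deductible. Patient owes €747 (running OOP €747).
#2 (€285): entire amount goes to the deductible. Cost to patient: €285. OOP to date €1,032.
#3 (€1,556): €768 finishes the deductible; €788 goes to coinsurance; 20% of €788 = €157.60. Patient pays €925.60; OOP now €1,957.60.

€925.60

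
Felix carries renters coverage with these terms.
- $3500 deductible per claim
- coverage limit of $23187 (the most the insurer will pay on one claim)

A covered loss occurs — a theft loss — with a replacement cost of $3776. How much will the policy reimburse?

$276

After the deductible, $3776 − $3500 = $276 remains.
That's under the $23187 cap, so the insurer reimburses the full $276.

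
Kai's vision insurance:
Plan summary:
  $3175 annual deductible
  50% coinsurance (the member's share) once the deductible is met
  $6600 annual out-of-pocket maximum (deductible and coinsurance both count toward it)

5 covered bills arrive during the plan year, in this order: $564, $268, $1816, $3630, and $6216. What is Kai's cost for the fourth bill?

$2078.50

Claim 1 — $564: fully absorbed by the deductible. Member pays $564; OOP now $564.
Claim 2 — $268: all of it applies to the deductible. Cost to member: $268. OOP to date $832.
Claim 3 — $1816: all of it applies to the deductible. Member owes $1816 (running OOP $2648).
Claim 4 — $3630: $527 to deductible, leaving $3103; member's 50% is $1551.50. Member pays $2078.50; OOP now $4726.50.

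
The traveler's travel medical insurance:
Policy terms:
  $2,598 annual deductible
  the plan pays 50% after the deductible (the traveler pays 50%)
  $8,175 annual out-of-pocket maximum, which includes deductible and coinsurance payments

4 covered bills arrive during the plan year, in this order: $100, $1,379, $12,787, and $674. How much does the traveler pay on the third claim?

$6,696

Bill 1, $100: entire amount goes to the deductible. Traveler owes $100 (running OOP $100).
Bill 2, $1,379: all of it applies to the deductible. Traveler owes $1,379 (running OOP $1,479).
Bill 3, $12,787: $1,119 to deductible, leaving $11,668; traveler's 50% is $5,834. Deductible plus coinsurance: $1,119 + $5,834 = $6,953. OOP would hit $8,432 > $8,175, so the cap limits the traveler to $8,175 − $1,479 = $6,696.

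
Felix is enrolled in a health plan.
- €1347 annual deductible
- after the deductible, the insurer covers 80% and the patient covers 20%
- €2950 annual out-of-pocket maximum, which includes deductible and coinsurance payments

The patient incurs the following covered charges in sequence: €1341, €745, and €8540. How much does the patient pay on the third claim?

€1455.20

Claim 1 (€1341): entire amount goes to the deductible. Patient owes €1341 (running OOP €1341).
Claim 2 (€745): €6 to deductible, leaving €739; 20% of €739 = €147.80. Cost to patient: €153.80. OOP to date €1494.80.
Claim 3 (€8540): deductible met; 20% of €8540 = €1708. That would push OOP to €3202.80, over the €2950 cap, so patient pays €2950 − €1494.80 = €1455.20.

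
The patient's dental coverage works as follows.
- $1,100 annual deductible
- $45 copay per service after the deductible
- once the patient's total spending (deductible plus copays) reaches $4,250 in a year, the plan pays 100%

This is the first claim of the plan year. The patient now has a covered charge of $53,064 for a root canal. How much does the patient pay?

$1,145

Deductible not yet touched, so the first $1,100 of the bill goes to the deductible.
The remaining $51,964 (= $53,064 − $1,100) moves to the copay.
Copay on this service: $45.
Patient responsibility before any cap: $1,100 + $45 = $1,145.
Cumulative spending $0 + $1,145 = $1,145 stays under the $4,250 maximum.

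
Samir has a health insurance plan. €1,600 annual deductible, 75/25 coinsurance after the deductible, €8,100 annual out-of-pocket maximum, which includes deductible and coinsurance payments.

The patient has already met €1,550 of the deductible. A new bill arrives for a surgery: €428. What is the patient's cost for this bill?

€1,550 of the €1,600 deductible is already met, leaving €50.
That leaves €428 − €50 = €378 for coinsurance.
Coinsurance: €378 × 25% = €94.50.
Patient responsibility before any cap: €50 + €94.50 = €144.50.
Total out-of-pocket so far would be €1,550 + €144.50 = €1,694.50, below the €8,100 cap — no reduction.

€144.50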